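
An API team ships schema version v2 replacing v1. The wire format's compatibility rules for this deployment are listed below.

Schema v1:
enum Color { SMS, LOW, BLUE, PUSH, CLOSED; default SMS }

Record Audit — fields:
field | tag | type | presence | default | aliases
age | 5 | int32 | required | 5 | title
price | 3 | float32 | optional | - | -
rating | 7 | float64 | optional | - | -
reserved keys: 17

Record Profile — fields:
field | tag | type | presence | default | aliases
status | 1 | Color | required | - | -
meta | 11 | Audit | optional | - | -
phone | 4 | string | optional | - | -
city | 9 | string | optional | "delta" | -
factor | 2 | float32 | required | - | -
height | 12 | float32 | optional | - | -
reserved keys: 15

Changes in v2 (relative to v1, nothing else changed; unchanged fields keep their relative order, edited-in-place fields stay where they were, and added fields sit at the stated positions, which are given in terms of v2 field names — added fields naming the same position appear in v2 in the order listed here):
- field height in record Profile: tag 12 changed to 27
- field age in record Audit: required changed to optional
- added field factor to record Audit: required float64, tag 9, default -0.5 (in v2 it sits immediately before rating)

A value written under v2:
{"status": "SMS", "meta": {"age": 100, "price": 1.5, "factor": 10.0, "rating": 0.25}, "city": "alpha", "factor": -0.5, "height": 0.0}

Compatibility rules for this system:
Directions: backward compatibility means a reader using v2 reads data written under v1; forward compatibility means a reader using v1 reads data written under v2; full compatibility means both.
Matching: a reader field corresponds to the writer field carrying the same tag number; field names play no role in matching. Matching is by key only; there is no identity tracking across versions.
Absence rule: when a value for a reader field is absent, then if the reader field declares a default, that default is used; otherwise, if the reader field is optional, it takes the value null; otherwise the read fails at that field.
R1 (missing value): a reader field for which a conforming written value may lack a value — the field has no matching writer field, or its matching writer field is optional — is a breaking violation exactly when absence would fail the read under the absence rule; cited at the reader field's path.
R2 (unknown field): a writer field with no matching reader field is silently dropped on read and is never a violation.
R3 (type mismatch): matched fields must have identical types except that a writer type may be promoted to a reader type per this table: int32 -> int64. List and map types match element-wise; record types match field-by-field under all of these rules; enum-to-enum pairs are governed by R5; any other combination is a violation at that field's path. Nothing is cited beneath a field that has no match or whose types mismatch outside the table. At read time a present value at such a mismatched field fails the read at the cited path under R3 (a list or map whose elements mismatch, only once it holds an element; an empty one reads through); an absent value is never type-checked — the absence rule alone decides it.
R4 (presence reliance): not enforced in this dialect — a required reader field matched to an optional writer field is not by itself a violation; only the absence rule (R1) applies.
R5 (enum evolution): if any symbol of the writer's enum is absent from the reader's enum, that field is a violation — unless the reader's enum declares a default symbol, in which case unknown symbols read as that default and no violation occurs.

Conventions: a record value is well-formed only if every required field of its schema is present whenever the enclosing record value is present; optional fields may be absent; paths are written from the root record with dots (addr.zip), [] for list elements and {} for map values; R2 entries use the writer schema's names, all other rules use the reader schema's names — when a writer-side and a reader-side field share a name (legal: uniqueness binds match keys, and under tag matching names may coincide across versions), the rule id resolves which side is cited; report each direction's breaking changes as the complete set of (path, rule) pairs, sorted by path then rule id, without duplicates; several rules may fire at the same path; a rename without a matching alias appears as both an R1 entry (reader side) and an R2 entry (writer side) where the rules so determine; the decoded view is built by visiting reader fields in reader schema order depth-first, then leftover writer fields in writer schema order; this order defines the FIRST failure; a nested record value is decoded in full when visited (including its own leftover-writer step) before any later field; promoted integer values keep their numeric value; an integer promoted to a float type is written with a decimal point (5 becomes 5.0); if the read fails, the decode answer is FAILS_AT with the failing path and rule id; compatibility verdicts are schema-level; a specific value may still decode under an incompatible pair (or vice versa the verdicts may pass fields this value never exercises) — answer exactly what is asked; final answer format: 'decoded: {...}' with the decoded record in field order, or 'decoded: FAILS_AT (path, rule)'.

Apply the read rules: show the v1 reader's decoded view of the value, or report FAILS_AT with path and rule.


the writer's type comes first in each Profile pair
decode walk for Profile under reader schema v1:
  status := "SMS"
  meta.age := 100
  meta.price := 1.5
  meta.rating := 0.25
  writer meta.factor: unknown -> dropped
  phone := null (absent, optional -> null)
  city := "alpha"
  factor := -0.5
  height := null (absent, optional -> null)
  writer height: unknown -> dropped
  => decoded: {"status": "SMS", "meta": {"age": 100, "price": 1.5, "rating": 0.25}, "phone": null, "city": "alpha", "factor": -0.5, "height": null}
the rest of the Profile diff is inert for this question:
  field age in record Audit: required changed to optional -> inert under this dialect — no rule fires on Profile and the result does not move
  added field factor to record Audit: required float64, tag 9, default -0.5 (in v2 it sits immediately before rating) -> inert under this dialect — no rule fires on Profile and the result does not move

decoded: {"status": "SMS", "meta": {"age": 100, "price": 1.5, "rating": 0.25}, "phone": null, "city": "alpha", "factor": -0.5, "height": null}


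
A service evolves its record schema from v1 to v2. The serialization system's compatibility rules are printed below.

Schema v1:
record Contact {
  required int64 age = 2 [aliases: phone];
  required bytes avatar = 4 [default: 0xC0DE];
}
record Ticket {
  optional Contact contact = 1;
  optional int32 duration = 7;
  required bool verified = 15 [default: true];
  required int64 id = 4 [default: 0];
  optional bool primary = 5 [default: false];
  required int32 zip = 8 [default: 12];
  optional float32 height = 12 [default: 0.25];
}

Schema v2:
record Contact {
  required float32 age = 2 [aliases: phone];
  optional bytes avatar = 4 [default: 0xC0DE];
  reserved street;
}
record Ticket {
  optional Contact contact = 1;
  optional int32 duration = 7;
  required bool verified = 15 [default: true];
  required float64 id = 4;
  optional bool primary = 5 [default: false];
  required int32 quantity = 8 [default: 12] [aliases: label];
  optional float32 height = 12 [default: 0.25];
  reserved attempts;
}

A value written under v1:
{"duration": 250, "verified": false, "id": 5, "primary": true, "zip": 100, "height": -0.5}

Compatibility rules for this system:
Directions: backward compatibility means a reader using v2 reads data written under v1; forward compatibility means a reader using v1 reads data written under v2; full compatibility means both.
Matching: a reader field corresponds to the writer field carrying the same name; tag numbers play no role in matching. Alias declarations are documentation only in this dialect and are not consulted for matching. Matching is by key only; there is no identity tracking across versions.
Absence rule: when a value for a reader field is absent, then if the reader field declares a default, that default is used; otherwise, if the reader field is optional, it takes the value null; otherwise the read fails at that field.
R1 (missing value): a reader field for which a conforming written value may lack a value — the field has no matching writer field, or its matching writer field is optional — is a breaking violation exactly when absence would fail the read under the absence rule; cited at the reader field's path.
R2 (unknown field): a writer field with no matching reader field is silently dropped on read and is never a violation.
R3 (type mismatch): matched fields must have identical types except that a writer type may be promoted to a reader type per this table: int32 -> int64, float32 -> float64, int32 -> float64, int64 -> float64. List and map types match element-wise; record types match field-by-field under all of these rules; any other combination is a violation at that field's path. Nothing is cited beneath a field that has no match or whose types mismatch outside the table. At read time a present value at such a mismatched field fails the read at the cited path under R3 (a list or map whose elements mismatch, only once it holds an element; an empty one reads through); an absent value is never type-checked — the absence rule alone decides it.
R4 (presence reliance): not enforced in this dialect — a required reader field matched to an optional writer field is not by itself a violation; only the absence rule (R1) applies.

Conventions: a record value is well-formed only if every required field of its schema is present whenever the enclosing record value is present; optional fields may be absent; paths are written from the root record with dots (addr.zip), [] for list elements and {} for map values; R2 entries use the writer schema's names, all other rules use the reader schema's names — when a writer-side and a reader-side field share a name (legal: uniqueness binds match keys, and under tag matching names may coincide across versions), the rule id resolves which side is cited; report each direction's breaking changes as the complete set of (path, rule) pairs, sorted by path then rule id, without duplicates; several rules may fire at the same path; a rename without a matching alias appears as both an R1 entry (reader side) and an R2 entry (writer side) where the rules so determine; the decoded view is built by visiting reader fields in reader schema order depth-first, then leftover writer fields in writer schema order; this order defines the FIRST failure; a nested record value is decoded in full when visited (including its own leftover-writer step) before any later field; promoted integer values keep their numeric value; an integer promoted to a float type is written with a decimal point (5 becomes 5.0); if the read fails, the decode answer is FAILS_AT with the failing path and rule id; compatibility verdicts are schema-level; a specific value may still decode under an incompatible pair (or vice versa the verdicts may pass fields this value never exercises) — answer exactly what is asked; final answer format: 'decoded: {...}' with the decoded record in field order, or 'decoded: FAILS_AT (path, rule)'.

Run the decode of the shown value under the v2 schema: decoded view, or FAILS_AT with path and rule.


decoded: {"contact": null, "duration": 250, "verified": false, "id": 5.0, "primary": true, "quantity": 12, "height": -0.5}

arrows below run writer -> reader for Ticket
decode walk for Ticket under reader schema v2:
  contact := null (not supplied -> null)
  duration := 250
  verified := false
  id := 5.0 (int64 -> float64)
  primary := true
  quantity := 12 (no value, default fills)
  height := -0.5
  writer zip: unmatched, discarded
  => decoded: {"contact": null, "duration": 250, "verified": false, "id": 5.0, "primary": true, "quantity": 12, "height": -0.5}
ruling out the remaining Ticket differences:
  field id in record Ticket: type int64 changed to float64 (its default is dropped) -> shifts the Ticket verdicts, not this decode
  field age in record Contact: type int64 changed to float32 -> shifts the Ticket verdicts, not this decode
  field avatar in record Contact: required changed to optional -> fires no rule on Ticket under this dialect and leaves the result unchanged


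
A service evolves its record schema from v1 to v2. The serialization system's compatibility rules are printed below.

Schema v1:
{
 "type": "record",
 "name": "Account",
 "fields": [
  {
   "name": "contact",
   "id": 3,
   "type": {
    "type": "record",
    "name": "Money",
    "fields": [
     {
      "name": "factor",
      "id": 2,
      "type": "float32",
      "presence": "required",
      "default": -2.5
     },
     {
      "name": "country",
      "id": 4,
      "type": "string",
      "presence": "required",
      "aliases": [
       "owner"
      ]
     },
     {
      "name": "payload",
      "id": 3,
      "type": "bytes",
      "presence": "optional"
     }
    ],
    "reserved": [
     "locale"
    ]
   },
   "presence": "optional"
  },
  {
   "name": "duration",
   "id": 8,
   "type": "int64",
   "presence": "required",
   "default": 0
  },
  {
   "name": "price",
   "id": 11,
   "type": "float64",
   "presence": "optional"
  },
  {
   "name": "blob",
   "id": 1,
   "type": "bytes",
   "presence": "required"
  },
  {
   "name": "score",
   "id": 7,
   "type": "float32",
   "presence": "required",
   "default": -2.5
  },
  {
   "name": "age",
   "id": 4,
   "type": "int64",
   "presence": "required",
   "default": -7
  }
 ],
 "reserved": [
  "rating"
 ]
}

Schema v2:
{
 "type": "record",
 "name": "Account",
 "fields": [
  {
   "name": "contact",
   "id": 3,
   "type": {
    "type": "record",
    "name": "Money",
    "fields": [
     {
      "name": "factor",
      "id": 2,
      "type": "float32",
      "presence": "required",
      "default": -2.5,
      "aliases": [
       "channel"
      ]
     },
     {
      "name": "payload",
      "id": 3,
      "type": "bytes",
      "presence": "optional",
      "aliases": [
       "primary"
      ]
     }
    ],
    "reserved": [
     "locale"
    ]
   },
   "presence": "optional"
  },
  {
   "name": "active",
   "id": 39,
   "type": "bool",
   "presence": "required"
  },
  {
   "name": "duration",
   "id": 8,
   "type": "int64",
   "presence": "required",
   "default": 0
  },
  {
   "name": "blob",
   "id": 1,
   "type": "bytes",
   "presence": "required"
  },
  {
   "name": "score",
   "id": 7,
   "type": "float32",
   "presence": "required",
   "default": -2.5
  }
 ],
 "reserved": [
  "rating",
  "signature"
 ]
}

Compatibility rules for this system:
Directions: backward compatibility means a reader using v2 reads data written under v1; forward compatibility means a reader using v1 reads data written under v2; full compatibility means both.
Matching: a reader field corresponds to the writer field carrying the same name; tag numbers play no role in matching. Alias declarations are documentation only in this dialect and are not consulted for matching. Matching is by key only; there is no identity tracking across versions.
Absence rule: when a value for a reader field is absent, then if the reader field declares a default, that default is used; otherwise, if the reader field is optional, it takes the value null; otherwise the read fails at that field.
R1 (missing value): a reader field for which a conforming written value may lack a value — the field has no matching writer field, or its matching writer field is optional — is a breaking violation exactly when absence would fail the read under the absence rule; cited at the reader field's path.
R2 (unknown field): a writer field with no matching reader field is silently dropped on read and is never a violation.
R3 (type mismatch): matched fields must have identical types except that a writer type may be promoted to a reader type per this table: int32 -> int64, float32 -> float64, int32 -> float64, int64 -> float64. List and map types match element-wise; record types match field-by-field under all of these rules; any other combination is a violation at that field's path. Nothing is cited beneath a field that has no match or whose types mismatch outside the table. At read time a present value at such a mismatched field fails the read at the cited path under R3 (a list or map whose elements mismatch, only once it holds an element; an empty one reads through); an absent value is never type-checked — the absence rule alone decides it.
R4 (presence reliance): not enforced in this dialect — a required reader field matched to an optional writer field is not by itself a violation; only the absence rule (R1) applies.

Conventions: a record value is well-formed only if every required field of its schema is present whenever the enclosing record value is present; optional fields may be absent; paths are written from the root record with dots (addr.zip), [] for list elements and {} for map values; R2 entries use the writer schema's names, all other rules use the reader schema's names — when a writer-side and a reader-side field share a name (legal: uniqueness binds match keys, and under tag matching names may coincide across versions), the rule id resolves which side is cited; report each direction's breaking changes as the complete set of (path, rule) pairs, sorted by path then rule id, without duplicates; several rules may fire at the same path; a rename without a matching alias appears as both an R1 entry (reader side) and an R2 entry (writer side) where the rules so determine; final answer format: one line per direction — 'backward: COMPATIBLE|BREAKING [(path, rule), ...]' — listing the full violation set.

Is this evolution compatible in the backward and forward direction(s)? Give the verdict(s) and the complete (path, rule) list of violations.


each type pair in Account: writer, then reader
checking backward for Account: reader v2 against writer v1:
  contact: paired with writer contact (Money -> Money; writer optional)
  active: no writer match
  duration: paired with writer duration (int64 -> int64; writer required)
  blob: paired with writer blob (bytes -> bytes; writer required)
  score: paired with writer score (float32 -> float32; writer required)
  price (writer side), unknown to reader
  age (writer side), unknown to reader
  contact.factor: paired with writer contact.factor (float32 -> float32; writer required)
  contact.payload: paired with writer contact.payload (bytes -> bytes; writer optional)
  contact.country (writer side), unknown to reader
  violation R1 at active
  => backward: BREAKING (1)
checking forward for Account: reader v1 against writer v2:
  contact: paired with writer contact (Money -> Money; writer optional)
  duration: paired with writer duration (int64 -> int64; writer required)
  price: no writer match
  blob: paired with writer blob (bytes -> bytes; writer required)
  score: paired with writer score (float32 -> float32; writer required)
  age: no writer match
  active (writer side), unknown to reader
  contact.factor: paired with writer contact.factor (float32 -> float32; writer required)
  contact.country: no writer match
  contact.payload: paired with writer contact.payload (bytes -> bytes; writer optional)
  violation R1 at contact.country
  => forward: BREAKING (1)

backward: BREAKING [(active, R1)]; forward: BREAKING [(contact.country, R1)]


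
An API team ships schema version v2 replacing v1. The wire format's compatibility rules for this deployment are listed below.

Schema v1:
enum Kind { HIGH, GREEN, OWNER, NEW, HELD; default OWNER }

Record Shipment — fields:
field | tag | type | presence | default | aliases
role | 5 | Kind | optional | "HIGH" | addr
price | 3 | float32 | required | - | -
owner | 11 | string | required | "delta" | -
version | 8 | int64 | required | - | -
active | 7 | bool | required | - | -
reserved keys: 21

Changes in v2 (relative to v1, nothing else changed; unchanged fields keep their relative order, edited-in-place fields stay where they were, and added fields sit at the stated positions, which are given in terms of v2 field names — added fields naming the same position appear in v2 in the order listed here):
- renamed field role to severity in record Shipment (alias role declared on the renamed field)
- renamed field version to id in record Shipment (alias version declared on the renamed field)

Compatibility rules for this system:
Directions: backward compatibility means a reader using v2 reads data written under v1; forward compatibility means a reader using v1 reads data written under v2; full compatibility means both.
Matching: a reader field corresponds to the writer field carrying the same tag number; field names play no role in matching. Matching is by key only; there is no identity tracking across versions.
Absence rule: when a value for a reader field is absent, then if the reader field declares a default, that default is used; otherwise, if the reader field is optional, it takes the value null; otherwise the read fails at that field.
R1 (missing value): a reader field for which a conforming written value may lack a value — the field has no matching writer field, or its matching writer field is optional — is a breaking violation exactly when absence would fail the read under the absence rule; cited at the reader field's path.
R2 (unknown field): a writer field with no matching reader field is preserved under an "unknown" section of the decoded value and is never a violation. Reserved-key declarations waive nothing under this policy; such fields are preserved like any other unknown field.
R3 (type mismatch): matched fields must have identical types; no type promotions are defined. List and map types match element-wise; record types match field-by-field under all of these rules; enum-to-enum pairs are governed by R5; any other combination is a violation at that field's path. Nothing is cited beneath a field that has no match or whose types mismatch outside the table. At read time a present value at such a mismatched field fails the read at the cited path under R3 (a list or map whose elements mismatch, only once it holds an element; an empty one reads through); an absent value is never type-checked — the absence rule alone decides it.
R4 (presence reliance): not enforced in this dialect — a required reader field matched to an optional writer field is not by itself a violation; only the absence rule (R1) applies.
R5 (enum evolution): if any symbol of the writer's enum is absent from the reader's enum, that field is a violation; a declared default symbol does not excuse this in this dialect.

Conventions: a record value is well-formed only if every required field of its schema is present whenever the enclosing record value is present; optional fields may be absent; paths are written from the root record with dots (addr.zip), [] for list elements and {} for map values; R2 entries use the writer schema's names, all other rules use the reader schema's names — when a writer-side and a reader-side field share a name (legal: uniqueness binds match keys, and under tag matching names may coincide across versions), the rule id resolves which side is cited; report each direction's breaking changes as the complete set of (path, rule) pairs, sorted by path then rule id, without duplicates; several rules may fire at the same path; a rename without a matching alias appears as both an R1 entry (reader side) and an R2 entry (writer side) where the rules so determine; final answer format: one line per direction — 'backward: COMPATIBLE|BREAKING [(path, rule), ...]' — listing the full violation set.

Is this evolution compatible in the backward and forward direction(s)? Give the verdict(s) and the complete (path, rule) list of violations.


arrows below run writer -> reader for Shipment
backward analysis of Shipment with v2 as reader and v1 as writer:
  Kind -> Kind, writer optional: severity aligns to role
  float32 -> float32, writer required: price aligns to price
  string -> string, writer required: owner aligns to owner
  int64 -> int64, writer required: id aligns to version
  bool -> bool, writer required: active aligns to active
  => backward: COMPATIBLE
forward analysis of Shipment with v1 as reader and v2 as writer:
  Kind -> Kind, writer optional: role aligns to severity
  float32 -> float32, writer required: price aligns to price
  string -> string, writer required: owner aligns to owner
  int64 -> int64, writer required: version aligns to id
  bool -> bool, writer required: active aligns to active
  => forward: COMPATIBLE

backward: COMPATIBLE []; forward: COMPATIBLE []


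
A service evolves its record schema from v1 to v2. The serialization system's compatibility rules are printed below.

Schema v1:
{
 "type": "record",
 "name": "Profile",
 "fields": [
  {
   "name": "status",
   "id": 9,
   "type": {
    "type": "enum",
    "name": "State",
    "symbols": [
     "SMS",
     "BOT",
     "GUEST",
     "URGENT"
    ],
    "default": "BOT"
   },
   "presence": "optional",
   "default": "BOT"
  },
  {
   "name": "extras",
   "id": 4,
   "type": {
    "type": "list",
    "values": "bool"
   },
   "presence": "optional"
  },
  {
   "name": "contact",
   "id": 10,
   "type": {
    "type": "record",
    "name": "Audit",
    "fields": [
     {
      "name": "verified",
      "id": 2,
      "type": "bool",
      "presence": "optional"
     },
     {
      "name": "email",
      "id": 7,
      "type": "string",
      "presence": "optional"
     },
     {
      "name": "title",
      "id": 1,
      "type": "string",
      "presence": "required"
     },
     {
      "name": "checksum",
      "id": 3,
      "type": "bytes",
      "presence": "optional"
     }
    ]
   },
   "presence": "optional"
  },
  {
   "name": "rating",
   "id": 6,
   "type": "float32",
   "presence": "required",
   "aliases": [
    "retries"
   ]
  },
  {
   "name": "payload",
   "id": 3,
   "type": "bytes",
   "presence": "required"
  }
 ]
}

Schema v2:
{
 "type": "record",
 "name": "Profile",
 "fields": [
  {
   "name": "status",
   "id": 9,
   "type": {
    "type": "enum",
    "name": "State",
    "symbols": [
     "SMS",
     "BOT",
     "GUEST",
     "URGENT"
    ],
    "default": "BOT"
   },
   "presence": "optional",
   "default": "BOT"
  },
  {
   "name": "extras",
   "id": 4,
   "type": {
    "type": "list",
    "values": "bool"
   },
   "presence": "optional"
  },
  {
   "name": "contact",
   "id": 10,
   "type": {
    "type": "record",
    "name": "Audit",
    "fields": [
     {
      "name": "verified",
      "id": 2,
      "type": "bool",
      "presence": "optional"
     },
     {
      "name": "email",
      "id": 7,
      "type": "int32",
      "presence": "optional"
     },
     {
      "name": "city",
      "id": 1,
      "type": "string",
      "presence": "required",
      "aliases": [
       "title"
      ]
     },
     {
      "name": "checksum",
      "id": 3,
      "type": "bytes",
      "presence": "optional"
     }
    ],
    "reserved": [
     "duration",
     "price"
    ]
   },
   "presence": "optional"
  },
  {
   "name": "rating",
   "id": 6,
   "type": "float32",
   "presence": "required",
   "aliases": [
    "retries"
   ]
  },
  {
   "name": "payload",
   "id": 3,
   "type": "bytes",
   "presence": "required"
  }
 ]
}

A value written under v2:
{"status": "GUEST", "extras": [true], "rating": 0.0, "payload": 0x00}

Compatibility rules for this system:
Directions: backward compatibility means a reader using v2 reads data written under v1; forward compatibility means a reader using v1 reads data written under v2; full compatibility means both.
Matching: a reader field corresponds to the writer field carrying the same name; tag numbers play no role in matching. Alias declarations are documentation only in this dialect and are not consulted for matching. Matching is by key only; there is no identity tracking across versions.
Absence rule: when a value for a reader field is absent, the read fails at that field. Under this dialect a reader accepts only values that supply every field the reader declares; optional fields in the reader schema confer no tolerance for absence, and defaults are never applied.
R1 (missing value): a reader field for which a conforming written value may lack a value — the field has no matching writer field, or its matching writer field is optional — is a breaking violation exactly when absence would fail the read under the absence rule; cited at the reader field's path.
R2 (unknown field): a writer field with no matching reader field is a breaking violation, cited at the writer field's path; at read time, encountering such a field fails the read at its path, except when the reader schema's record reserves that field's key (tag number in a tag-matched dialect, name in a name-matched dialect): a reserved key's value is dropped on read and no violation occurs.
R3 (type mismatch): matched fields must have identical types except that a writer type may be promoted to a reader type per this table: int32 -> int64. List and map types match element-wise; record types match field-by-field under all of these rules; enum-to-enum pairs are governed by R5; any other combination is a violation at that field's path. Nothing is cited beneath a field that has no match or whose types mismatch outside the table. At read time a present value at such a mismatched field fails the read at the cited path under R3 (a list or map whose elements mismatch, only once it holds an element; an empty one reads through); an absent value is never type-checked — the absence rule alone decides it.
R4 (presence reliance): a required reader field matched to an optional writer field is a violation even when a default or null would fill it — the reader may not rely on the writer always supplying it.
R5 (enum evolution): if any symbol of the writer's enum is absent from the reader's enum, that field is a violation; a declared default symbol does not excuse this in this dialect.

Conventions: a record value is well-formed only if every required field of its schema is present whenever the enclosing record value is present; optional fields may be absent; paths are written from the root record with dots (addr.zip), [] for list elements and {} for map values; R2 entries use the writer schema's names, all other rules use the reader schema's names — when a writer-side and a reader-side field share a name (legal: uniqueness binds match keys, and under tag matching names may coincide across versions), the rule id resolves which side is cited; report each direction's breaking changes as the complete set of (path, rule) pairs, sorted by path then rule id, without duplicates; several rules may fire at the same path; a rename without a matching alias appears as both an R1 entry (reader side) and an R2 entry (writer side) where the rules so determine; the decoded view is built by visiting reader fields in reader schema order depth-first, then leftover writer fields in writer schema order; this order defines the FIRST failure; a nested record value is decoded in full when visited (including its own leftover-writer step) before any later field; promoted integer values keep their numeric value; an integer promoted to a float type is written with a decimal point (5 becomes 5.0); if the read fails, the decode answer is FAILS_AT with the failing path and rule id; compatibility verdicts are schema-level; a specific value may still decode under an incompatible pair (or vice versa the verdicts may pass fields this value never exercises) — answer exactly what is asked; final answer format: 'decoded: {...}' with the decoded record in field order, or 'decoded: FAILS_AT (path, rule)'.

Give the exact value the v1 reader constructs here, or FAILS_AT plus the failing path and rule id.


arrows below run writer -> reader for Profile
migrating the Profile value to v1:
  status := "GUEST"
  extras := [true]
  read fails at contact under R1 (no fill)
  => FAILS_AT (contact, R1)
the other Profile changes do not affect what is asked:
  field email in record Audit: type string changed to int32 -> changes Profile's schema-level verdicts only — the decode of this value is the same
  renamed field title to city in record Audit (alias title declared on the renamed field) -> changes Profile's schema-level verdicts only — the decode of this value is the same

decoded: FAILS_AT (contact, R1)


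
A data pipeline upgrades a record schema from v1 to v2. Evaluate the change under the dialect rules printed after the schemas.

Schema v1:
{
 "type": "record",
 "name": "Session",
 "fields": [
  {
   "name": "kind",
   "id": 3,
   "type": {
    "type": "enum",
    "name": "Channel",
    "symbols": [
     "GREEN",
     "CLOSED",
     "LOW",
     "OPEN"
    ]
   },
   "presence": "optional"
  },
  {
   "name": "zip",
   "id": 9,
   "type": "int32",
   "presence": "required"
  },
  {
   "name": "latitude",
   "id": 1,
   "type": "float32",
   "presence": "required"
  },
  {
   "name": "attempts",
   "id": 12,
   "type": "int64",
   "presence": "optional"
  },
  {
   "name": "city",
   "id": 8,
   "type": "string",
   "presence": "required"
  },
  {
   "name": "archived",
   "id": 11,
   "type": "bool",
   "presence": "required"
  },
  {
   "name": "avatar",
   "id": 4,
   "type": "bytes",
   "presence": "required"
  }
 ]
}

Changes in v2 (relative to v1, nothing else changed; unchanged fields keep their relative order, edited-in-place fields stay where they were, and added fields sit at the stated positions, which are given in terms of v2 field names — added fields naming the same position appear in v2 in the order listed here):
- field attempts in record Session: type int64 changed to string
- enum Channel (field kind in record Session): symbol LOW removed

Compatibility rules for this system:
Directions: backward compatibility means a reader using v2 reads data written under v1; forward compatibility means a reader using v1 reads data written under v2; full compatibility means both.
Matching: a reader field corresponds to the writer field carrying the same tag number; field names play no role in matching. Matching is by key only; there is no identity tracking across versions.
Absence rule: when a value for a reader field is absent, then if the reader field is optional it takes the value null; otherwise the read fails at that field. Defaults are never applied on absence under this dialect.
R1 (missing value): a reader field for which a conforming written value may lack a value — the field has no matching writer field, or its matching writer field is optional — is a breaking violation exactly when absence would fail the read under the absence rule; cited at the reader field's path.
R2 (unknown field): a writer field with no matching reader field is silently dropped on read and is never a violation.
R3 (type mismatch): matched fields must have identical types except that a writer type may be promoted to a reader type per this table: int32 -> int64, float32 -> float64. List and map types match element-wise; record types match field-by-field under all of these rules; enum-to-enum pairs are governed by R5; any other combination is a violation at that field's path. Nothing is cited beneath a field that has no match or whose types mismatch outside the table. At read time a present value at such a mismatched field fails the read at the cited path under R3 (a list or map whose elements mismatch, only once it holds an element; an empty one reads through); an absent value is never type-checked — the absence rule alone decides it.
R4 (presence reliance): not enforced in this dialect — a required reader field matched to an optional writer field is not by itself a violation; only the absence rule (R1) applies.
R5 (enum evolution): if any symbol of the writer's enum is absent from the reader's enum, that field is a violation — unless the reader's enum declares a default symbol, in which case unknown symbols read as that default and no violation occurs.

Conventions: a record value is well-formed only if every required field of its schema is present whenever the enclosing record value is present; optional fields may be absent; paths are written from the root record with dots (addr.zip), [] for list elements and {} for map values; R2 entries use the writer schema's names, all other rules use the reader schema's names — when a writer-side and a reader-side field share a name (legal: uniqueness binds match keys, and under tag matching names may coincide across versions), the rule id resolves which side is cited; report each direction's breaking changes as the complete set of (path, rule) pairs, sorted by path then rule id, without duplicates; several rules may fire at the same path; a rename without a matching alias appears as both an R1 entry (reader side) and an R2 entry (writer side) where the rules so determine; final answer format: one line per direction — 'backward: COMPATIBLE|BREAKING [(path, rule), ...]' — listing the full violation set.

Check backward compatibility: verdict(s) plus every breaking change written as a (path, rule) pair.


backward: BREAKING [(attempts, R3), (kind, R5)]

each type pair in Session: writer, then reader
backward on Session — v2 reading data written by v1:
  writer optional, Channel -> Channel: reader kind maps from writer kind
  writer required, int32 -> int32: reader zip maps from writer zip
  writer required, float32 -> float32: reader latitude maps from writer latitude
  writer optional, int64 -> string: reader attempts maps from writer attempts
  writer required, string -> string: reader city maps from writer city
  writer required, bool -> bool: reader archived maps from writer archived
  writer required, bytes -> bytes: reader avatar maps from writer avatar
  R3 fires at attempts
  R5 fires at kind
  => 2 violation(s): backward is BREAKING for Session


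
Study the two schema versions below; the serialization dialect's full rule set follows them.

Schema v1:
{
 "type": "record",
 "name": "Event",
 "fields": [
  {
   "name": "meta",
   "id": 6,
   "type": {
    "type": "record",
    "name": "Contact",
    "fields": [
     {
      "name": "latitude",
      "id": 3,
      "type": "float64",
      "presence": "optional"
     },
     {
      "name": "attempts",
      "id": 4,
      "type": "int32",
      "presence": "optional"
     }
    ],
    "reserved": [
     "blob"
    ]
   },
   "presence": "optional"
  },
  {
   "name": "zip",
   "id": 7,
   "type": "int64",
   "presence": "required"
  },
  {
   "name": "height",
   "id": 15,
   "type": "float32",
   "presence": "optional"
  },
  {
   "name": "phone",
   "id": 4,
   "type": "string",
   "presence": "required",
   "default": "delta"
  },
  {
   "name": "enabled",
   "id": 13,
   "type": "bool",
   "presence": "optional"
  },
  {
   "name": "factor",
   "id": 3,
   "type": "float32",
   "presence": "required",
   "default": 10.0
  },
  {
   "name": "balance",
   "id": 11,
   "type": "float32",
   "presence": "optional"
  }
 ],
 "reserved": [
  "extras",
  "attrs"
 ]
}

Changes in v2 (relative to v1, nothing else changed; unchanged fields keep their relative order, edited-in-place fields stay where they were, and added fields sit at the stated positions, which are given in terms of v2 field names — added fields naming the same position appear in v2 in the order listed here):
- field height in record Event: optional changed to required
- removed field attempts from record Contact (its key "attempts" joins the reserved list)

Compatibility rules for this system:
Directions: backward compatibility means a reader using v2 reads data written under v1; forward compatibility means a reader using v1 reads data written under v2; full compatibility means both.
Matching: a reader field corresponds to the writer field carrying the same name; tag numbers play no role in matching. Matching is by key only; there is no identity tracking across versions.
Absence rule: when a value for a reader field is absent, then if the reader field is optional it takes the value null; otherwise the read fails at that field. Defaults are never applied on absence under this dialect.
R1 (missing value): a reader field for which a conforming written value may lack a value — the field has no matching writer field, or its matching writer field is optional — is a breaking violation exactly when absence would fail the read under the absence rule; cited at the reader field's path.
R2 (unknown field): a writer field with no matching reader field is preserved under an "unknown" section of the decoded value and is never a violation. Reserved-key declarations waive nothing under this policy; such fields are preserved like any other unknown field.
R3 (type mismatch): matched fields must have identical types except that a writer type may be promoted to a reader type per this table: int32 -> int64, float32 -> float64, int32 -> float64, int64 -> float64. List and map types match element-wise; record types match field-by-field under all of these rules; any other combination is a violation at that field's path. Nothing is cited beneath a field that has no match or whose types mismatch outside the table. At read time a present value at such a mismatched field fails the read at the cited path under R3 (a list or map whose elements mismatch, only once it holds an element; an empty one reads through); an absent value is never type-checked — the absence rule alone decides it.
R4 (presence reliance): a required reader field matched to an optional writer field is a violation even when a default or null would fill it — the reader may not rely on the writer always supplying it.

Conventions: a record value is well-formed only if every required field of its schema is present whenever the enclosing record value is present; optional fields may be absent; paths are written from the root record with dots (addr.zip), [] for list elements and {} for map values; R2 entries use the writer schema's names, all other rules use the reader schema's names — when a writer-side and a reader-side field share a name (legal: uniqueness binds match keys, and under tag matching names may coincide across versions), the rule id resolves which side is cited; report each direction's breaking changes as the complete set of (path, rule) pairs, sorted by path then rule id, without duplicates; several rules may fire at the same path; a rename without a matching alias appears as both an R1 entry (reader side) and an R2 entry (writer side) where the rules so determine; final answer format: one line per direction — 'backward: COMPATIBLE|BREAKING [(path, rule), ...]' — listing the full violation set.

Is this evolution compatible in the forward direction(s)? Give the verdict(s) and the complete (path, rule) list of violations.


forward: COMPATIBLE []

in Event below, arrows point writer -> reader
forward on Event — v1 reading data written by v2:
  meta: paired with writer meta (Contact -> Contact; writer optional)
  zip: paired with writer zip (int64 -> int64; writer required)
  height: paired with writer height (float32 -> float32; writer required)
  phone: paired with writer phone (string -> string; writer required)
  enabled: paired with writer enabled (bool -> bool; writer optional)
  factor: paired with writer factor (float32 -> float32; writer required)
  balance: paired with writer balance (float32 -> float32; writer optional)
  meta.latitude: paired with writer meta.latitude (float64 -> float64; writer optional)
  meta.attempts: no writer-side match
  => no violations; forward on Event: COMPATIBLE
ruling out the remaining Event differences:
  field height in record Event: optional changed to required -> affects backward compatibility only, which is not asked
  removed field attempts from record Contact (its key "attempts" joins the reserved list) -> fires no rule on Event, leaving the asked answer as it is
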